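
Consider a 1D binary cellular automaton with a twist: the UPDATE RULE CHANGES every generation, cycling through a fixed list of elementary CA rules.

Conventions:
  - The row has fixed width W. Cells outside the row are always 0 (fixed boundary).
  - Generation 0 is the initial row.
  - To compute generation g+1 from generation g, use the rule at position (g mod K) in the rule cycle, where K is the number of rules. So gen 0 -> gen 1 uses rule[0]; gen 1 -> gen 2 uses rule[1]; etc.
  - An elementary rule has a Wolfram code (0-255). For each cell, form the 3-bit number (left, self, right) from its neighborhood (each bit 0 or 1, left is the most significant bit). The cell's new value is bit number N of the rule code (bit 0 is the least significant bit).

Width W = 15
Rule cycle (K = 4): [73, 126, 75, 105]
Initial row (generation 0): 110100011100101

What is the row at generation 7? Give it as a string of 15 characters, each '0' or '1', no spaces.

Answer: 111111000000010

Derivation:
Gen 0: 110100011100101
Gen 1 (rule 73): 110001010100000
Gen 2 (rule 126): 111011111110000
Gen 3 (rule 75): 101010000010111
Gen 4 (rule 105): 010100111001101
Gen 5 (rule 73): 000000101001100
Gen 6 (rule 126): 000001111111110
Gen 7 (rule 75): 111111000000010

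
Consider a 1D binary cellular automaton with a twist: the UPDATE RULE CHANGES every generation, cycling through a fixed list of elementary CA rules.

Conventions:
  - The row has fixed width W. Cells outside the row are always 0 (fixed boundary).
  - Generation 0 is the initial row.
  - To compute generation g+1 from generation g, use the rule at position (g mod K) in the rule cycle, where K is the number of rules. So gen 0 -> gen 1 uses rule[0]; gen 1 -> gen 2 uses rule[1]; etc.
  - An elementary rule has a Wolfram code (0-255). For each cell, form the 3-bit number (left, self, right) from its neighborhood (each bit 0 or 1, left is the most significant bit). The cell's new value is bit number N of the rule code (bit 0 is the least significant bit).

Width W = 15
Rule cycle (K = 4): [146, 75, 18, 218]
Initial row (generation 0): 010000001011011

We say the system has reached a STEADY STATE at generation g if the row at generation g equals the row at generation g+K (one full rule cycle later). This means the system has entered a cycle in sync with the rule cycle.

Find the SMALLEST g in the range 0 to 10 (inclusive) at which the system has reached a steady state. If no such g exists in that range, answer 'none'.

Answer: none

Derivation:
Gen 0: 010000001011011
Gen 1 (rule 146): 101000010000000
Gen 2 (rule 75): 000011100111111
Gen 3 (rule 18): 000100011000000
Gen 4 (rule 218): 001010111100000
Gen 5 (rule 146): 010000011010000
Gen 6 (rule 75): 100111111000111
Gen 7 (rule 18): 011000000101000
Gen 8 (rule 218): 111100001000100
Gen 9 (rule 146): 011010010101010
Gen 10 (rule 75): 111000100000000
Gen 11 (rule 18): 000101010000000
Gen 12 (rule 218): 001000001000000
Gen 13 (rule 146): 010100010100000
Gen 14 (rule 75): 100001100001111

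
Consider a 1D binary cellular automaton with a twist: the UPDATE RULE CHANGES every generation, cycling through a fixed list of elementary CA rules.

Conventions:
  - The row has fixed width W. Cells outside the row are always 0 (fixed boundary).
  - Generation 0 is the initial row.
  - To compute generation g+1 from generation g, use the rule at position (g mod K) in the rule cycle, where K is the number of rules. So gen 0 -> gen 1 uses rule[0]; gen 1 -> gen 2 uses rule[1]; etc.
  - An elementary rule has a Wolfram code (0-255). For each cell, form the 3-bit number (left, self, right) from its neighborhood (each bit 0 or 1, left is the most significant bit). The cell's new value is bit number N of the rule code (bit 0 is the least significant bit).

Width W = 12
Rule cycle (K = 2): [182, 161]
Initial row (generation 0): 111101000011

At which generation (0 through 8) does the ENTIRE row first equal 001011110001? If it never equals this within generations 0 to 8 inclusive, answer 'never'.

Answer: never

Derivation:
Gen 0: 111101000011
Gen 1 (rule 182): 011011100100
Gen 2 (rule 161): 000101000001
Gen 3 (rule 182): 001111100011
Gen 4 (rule 161): 100111001000
Gen 5 (rule 182): 111010111100
Gen 6 (rule 161): 010101011001
Gen 7 (rule 182): 111111100111
Gen 8 (rule 161): 011111000010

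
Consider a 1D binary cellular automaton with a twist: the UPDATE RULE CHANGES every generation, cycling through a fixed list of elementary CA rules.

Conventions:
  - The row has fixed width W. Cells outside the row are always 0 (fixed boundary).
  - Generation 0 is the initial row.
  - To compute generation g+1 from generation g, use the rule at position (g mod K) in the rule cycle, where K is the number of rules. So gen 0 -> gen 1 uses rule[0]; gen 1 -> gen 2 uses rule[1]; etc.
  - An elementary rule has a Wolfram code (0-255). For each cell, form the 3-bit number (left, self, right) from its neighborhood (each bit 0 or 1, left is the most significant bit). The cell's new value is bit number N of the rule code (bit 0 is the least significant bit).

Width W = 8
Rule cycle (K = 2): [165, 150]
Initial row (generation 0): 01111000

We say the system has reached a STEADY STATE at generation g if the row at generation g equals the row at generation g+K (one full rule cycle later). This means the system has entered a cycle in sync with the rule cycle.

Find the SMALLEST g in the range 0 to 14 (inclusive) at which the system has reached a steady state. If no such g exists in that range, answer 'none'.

Answer: none

Derivation:
Gen 0: 01111000
Gen 1 (rule 165): 00110011
Gen 2 (rule 150): 01001100
Gen 3 (rule 165): 01000001
Gen 4 (rule 150): 11100011
Gen 5 (rule 165): 01001000
Gen 6 (rule 150): 11111100
Gen 7 (rule 165): 01111001
Gen 8 (rule 150): 10110111
Gen 9 (rule 165): 11001010
Gen 10 (rule 150): 00111011
Gen 11 (rule 165): 10010100
Gen 12 (rule 150): 11110110
Gen 13 (rule 165): 01101000
Gen 14 (rule 150): 10001100
Gen 15 (rule 165): 10100001
Gen 16 (rule 150): 10110011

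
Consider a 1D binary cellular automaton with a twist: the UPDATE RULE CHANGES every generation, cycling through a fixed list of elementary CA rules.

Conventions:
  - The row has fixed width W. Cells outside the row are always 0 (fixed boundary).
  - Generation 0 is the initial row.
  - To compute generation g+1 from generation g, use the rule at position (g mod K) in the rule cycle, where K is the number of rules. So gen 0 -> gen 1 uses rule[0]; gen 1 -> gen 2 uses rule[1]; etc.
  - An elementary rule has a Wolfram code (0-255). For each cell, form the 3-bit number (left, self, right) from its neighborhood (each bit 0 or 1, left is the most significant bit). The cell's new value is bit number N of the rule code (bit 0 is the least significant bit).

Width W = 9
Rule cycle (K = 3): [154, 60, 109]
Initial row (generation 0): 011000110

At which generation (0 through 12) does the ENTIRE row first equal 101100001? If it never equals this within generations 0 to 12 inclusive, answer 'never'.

Gen 0: 011000110
Gen 1 (rule 154): 110101101
Gen 2 (rule 60): 101111011
Gen 3 (rule 109): 111001111
Gen 4 (rule 154): 110111110
Gen 5 (rule 60): 101100001
Gen 6 (rule 109): 111101101
Gen 7 (rule 154): 111001000
Gen 8 (rule 60): 100101100
Gen 9 (rule 109): 100111101
Gen 10 (rule 154): 011111000
Gen 11 (rule 60): 010000100
Gen 12 (rule 109): 010110101

Answer: 5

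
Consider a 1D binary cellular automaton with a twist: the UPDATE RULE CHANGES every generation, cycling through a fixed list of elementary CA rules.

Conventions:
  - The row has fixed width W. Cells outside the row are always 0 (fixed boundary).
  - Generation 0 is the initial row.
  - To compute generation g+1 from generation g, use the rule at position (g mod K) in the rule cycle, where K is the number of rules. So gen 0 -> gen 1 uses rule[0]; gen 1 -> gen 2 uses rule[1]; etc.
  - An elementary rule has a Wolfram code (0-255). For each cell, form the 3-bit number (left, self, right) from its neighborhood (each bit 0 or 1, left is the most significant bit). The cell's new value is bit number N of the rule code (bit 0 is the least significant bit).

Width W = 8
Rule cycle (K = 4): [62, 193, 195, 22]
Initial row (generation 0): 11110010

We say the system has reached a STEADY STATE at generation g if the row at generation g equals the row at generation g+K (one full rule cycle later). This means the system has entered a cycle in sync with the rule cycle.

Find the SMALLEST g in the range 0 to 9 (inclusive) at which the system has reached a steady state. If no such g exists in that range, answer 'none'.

Answer: 6

Derivation:
Gen 0: 11110010
Gen 1 (rule 62): 10001111
Gen 2 (rule 193): 00100111
Gen 3 (rule 195): 11001011
Gen 4 (rule 22): 00111000
Gen 5 (rule 62): 01100100
Gen 6 (rule 193): 00100001
Gen 7 (rule 195): 11001110
Gen 8 (rule 22): 00110001
Gen 9 (rule 62): 01101011
Gen 10 (rule 193): 00100001
Gen 11 (rule 195): 11001110
Gen 12 (rule 22): 00110001
Gen 13 (rule 62): 01101011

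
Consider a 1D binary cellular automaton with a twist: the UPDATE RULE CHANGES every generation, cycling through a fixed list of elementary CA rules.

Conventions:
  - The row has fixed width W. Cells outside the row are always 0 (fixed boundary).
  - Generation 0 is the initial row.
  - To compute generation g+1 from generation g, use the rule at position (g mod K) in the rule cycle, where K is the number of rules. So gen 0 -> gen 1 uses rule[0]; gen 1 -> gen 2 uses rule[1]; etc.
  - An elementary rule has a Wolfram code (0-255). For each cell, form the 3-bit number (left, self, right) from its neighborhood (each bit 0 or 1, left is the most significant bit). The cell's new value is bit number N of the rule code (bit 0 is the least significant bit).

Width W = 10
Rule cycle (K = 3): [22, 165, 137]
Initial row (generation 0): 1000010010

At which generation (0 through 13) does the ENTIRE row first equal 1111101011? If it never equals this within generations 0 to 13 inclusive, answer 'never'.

Gen 0: 1000010010
Gen 1 (rule 22): 1100111111
Gen 2 (rule 165): 0000011110
Gen 3 (rule 137): 1111011100
Gen 4 (rule 22): 0000000010
Gen 5 (rule 165): 1111111010
Gen 6 (rule 137): 1111110000
Gen 7 (rule 22): 0000001000
Gen 8 (rule 165): 1111101011
Gen 9 (rule 137): 1111000010
Gen 10 (rule 22): 0000100111
Gen 11 (rule 165): 1110100010
Gen 12 (rule 137): 1100001000
Gen 13 (rule 22): 0010011100

Answer: 8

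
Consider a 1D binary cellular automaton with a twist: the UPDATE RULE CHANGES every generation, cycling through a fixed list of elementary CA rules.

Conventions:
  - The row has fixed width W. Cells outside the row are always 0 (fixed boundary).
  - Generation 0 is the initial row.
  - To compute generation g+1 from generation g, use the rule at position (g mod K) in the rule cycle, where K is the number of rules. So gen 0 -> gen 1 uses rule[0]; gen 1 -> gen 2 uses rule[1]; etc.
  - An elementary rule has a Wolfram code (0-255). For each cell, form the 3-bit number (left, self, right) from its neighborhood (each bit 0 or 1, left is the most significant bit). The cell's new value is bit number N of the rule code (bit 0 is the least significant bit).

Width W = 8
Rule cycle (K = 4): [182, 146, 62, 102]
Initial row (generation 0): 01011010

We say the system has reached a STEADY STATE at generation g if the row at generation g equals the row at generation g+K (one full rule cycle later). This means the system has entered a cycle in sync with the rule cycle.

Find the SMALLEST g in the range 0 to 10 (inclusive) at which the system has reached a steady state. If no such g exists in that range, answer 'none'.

Answer: 2

Derivation:
Gen 0: 01011010
Gen 1 (rule 182): 11100111
Gen 2 (rule 146): 01011010
Gen 3 (rule 62): 11110111
Gen 4 (rule 102): 00011001
Gen 5 (rule 182): 00100111
Gen 6 (rule 146): 01011010
Gen 7 (rule 62): 11110111
Gen 8 (rule 102): 00011001
Gen 9 (rule 182): 00100111
Gen 10 (rule 146): 01011010
Gen 11 (rule 62): 11110111
Gen 12 (rule 102): 00011001
Gen 13 (rule 182): 00100111
Gen 14 (rule 146): 01011010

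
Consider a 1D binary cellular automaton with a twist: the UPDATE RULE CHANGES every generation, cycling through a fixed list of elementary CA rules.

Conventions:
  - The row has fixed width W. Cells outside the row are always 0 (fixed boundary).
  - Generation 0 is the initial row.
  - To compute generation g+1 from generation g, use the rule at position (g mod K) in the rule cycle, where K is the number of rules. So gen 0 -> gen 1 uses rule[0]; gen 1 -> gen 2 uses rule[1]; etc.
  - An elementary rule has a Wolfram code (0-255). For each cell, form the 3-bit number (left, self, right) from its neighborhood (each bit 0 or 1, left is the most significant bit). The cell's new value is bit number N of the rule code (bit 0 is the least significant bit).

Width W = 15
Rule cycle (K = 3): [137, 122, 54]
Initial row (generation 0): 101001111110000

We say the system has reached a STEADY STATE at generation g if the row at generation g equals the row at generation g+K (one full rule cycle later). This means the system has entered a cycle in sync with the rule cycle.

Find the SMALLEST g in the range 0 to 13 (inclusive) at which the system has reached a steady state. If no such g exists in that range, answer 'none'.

Gen 0: 101001111110000
Gen 1 (rule 137): 000001111100111
Gen 2 (rule 122): 000011000111101
Gen 3 (rule 54): 000100101000011
Gen 4 (rule 137): 110000000011010
Gen 5 (rule 122): 111000000111101
Gen 6 (rule 54): 000100001000011
Gen 7 (rule 137): 110001100011010
Gen 8 (rule 122): 111011110111101
Gen 9 (rule 54): 000100001000011
Gen 10 (rule 137): 110001100011010
Gen 11 (rule 122): 111011110111101
Gen 12 (rule 54): 000100001000011
Gen 13 (rule 137): 110001100011010
Gen 14 (rule 122): 111011110111101
Gen 15 (rule 54): 000100001000011
Gen 16 (rule 137): 110001100011010

Answer: 6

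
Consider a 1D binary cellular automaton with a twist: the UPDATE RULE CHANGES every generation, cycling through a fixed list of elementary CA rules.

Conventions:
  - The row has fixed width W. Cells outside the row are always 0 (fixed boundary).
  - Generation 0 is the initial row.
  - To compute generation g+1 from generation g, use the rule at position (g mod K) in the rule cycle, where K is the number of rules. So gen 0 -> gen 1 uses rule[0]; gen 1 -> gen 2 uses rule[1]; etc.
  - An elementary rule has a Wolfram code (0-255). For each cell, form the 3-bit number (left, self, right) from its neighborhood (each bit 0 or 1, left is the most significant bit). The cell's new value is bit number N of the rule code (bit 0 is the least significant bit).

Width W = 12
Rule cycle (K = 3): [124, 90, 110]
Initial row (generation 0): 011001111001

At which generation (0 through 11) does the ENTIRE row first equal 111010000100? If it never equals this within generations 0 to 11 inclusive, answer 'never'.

Gen 0: 011001111001
Gen 1 (rule 124): 011101001101
Gen 2 (rule 90): 110100111100
Gen 3 (rule 110): 111101100100
Gen 4 (rule 124): 100111110110
Gen 5 (rule 90): 011100010111
Gen 6 (rule 110): 110100111101
Gen 7 (rule 124): 111110100111
Gen 8 (rule 90): 100010011101
Gen 9 (rule 110): 100110110111
Gen 10 (rule 124): 110111111101
Gen 11 (rule 90): 110100000100

Answer: never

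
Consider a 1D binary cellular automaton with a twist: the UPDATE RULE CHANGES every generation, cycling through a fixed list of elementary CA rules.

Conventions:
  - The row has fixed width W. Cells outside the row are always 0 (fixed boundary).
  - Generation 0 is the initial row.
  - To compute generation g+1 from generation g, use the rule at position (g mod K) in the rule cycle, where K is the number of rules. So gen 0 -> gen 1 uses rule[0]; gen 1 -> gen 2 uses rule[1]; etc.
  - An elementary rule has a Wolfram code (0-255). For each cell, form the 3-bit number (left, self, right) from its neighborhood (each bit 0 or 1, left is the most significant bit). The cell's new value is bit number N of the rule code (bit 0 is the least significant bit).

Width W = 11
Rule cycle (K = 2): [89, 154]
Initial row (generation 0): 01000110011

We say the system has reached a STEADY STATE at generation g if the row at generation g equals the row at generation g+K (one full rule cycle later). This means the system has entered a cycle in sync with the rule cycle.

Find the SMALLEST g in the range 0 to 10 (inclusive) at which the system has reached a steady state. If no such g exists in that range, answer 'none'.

Gen 0: 01000110011
Gen 1 (rule 89): 00110111011
Gen 2 (rule 154): 01100110010
Gen 3 (rule 89): 01110111001
Gen 4 (rule 154): 11100110110
Gen 5 (rule 89): 10110110111
Gen 6 (rule 154): 00100100110
Gen 7 (rule 89): 10010010111
Gen 8 (rule 154): 01101100110
Gen 9 (rule 89): 01101110111
Gen 10 (rule 154): 11001100110
Gen 11 (rule 89): 11101110111
Gen 12 (rule 154): 11001100110

Answer: 10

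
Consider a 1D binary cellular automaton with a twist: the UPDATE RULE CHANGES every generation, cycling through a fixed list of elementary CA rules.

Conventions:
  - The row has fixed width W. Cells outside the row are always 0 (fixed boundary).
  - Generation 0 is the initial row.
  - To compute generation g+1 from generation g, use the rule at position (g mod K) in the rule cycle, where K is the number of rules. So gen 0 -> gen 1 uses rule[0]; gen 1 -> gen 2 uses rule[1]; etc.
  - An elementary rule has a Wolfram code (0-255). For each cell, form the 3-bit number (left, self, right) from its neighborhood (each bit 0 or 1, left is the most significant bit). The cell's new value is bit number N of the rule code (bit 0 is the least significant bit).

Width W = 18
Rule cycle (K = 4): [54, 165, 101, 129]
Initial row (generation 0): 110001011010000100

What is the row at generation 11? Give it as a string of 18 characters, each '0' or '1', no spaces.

Answer: 000111100000001110

Derivation:
Gen 0: 110001011010000100
Gen 1 (rule 54): 001011100111001110
Gen 2 (rule 165): 101101000010000100
Gen 3 (rule 101): 110111011010110101
Gen 4 (rule 129): 000010000000000000
Gen 5 (rule 54): 000111000000000000
Gen 6 (rule 165): 110010011111111111
Gen 7 (rule 101): 010010000000000001
Gen 8 (rule 129): 000000111111111100
Gen 9 (rule 54): 000001000000000010
Gen 10 (rule 165): 111101011111111010
Gen 11 (rule 101): 000111100000001110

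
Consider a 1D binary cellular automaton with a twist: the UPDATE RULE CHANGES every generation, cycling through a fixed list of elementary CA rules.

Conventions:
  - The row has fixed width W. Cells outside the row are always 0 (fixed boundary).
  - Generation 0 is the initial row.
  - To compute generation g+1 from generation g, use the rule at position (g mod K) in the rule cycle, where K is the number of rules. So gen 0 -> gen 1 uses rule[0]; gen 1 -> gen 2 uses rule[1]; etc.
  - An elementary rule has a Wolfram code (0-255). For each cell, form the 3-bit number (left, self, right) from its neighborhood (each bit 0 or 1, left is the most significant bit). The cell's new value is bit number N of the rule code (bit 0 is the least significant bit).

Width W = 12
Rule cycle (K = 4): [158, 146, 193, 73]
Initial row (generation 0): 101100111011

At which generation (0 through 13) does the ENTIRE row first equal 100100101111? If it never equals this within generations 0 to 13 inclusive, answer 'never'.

Answer: never

Derivation:
Gen 0: 101100111011
Gen 1 (rule 158): 101011110010
Gen 2 (rule 146): 000001101101
Gen 3 (rule 193): 111100100100
Gen 4 (rule 73): 100100000001
Gen 5 (rule 158): 111110000011
Gen 6 (rule 146): 011101000100
Gen 7 (rule 193): 001100010001
Gen 8 (rule 73): 101101000100
Gen 9 (rule 158): 101001101110
Gen 10 (rule 146): 000110000101
Gen 11 (rule 193): 110010110000
Gen 12 (rule 73): 110000110111
Gen 13 (rule 158): 101001100110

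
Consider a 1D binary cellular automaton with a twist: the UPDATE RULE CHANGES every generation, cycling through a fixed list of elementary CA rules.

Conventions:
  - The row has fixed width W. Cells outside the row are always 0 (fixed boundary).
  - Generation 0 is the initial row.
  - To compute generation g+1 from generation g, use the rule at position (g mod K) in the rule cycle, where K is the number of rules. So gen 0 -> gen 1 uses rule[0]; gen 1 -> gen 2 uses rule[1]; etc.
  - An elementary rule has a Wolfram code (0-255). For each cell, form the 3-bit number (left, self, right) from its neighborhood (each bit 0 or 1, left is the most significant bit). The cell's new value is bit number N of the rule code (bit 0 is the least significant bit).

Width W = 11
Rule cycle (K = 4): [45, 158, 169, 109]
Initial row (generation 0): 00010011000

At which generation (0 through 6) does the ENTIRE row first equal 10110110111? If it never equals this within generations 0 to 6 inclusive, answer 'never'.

Gen 0: 00010011000
Gen 1 (rule 45): 11010010011
Gen 2 (rule 158): 10011111110
Gen 3 (rule 169): 00011111100
Gen 4 (rule 109): 11010000101
Gen 5 (rule 45): 10110110111
Gen 6 (rule 158): 10100100110

Answer: 5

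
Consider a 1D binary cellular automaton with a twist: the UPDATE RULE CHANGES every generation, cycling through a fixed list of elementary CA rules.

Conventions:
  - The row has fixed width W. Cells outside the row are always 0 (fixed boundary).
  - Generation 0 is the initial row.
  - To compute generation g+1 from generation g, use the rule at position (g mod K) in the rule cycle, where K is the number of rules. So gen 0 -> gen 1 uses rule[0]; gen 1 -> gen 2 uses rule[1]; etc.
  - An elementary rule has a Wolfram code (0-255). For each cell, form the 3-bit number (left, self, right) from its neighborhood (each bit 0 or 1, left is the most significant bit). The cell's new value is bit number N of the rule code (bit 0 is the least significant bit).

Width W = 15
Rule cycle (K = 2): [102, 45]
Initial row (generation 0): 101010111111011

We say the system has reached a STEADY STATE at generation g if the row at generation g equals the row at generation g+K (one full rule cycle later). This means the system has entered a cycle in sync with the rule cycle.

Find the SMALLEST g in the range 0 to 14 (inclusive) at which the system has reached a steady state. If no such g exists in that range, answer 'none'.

Answer: none

Derivation:
Gen 0: 101010111111011
Gen 1 (rule 102): 111111000001101
Gen 2 (rule 45): 100000011101011
Gen 3 (rule 102): 100000100111101
Gen 4 (rule 45): 101110100100011
Gen 5 (rule 102): 110011101100101
Gen 6 (rule 45): 100010011000111
Gen 7 (rule 102): 100110101001001
Gen 8 (rule 45): 100101111001001
Gen 9 (rule 102): 101110001011011
Gen 10 (rule 45): 111000101110110
Gen 11 (rule 102): 001001110011010
Gen 12 (rule 45): 101001000010110
Gen 13 (rule 102): 111011000111010
Gen 14 (rule 45): 100110010100110
Gen 15 (rule 102): 101010111101010
Gen 16 (rule 45): 111111100011110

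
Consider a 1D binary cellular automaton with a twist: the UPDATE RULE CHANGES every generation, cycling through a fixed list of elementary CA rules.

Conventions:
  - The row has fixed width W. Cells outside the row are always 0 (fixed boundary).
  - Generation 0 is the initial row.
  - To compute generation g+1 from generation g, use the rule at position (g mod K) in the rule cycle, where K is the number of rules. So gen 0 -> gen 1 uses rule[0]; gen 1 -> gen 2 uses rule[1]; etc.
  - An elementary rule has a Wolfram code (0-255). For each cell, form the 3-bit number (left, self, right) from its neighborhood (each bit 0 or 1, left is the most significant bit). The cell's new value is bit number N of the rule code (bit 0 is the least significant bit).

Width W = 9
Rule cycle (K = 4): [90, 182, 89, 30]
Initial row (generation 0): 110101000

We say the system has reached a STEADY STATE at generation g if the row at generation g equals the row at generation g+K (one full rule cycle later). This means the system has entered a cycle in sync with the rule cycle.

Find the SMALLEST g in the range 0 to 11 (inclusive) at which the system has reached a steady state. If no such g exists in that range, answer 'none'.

Answer: 7

Derivation:
Gen 0: 110101000
Gen 1 (rule 90): 110000100
Gen 2 (rule 182): 001001110
Gen 3 (rule 89): 100101011
Gen 4 (rule 30): 111101010
Gen 5 (rule 90): 100100001
Gen 6 (rule 182): 111110011
Gen 7 (rule 89): 100011011
Gen 8 (rule 30): 110110010
Gen 9 (rule 90): 110111101
Gen 10 (rule 182): 001011011
Gen 11 (rule 89): 100011011
Gen 12 (rule 30): 110110010
Gen 13 (rule 90): 110111101
Gen 14 (rule 182): 001011011
Gen 15 (rule 89): 100011011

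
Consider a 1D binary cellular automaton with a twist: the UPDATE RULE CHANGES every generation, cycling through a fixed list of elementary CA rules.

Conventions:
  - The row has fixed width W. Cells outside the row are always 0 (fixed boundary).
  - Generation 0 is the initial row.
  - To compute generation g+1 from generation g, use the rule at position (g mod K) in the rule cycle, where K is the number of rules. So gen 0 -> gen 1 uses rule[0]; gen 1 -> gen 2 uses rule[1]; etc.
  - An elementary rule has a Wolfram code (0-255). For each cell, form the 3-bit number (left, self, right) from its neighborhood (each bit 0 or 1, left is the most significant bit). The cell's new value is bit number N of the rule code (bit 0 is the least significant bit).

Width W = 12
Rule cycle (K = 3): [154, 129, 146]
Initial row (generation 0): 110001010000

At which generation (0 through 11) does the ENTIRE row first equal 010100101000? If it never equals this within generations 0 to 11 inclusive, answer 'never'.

Gen 0: 110001010000
Gen 1 (rule 154): 101010001000
Gen 2 (rule 129): 000000100011
Gen 3 (rule 146): 000001010100
Gen 4 (rule 154): 000010000010
Gen 5 (rule 129): 111000111000
Gen 6 (rule 146): 010101010100
Gen 7 (rule 154): 100000000010
Gen 8 (rule 129): 001111111000
Gen 9 (rule 146): 010111110100
Gen 10 (rule 154): 100111100010
Gen 11 (rule 129): 000011001000

Answer: never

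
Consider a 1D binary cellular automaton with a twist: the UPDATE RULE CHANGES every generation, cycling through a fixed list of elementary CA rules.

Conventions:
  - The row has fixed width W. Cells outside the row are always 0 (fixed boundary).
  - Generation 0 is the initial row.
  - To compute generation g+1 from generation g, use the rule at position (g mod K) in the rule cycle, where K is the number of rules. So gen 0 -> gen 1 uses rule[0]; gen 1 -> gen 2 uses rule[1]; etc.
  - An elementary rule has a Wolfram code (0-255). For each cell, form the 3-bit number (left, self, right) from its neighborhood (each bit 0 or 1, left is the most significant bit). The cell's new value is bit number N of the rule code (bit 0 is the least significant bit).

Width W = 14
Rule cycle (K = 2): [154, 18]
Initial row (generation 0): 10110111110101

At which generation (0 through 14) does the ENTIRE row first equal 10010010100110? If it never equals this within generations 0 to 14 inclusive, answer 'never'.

Gen 0: 10110111110101
Gen 1 (rule 154): 00100111100000
Gen 2 (rule 18): 01011000010000
Gen 3 (rule 154): 10010100101000
Gen 4 (rule 18): 01100011000100
Gen 5 (rule 154): 11010110101010
Gen 6 (rule 18): 00000000000001
Gen 7 (rule 154): 00000000000010
Gen 8 (rule 18): 00000000000101
Gen 9 (rule 154): 00000000001000
Gen 10 (rule 18): 00000000010100
Gen 11 (rule 154): 00000000100010
Gen 12 (rule 18): 00000001010101
Gen 13 (rule 154): 00000010000000
Gen 14 (rule 18): 00000101000000

Answer: never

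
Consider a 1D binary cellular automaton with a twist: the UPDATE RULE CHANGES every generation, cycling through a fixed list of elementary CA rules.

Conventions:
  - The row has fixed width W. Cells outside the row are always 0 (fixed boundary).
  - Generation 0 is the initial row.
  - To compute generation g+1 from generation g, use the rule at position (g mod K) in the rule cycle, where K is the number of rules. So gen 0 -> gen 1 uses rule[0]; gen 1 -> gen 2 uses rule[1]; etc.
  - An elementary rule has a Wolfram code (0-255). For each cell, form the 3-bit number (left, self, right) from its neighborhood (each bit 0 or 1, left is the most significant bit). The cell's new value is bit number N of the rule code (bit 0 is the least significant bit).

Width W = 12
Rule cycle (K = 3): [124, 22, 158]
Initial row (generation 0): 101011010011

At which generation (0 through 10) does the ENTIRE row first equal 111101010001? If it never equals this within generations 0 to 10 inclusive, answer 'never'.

Gen 0: 101011010011
Gen 1 (rule 124): 111111111011
Gen 2 (rule 22): 000000000000
Gen 3 (rule 158): 000000000000
Gen 4 (rule 124): 000000000000
Gen 5 (rule 22): 000000000000
Gen 6 (rule 158): 000000000000
Gen 7 (rule 124): 000000000000
Gen 8 (rule 22): 000000000000
Gen 9 (rule 158): 000000000000
Gen 10 (rule 124): 000000000000

Answer: never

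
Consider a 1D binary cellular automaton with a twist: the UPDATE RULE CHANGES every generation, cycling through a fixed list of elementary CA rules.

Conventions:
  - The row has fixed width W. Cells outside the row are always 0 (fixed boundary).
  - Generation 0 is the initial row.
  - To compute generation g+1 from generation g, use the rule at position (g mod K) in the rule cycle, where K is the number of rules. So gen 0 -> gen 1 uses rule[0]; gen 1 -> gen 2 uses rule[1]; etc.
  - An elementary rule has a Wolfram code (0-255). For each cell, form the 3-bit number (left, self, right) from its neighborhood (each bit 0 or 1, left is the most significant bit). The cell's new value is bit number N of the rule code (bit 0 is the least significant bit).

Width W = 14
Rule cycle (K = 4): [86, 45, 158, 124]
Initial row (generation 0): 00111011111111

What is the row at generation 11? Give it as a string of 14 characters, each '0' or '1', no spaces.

Gen 0: 00111011111111
Gen 1 (rule 86): 01001000000001
Gen 2 (rule 45): 01001011111101
Gen 3 (rule 158): 11111011111001
Gen 4 (rule 124): 10001110001101
Gen 5 (rule 86): 11010011010101
Gen 6 (rule 45): 10110010111111
Gen 7 (rule 158): 10101110111110
Gen 8 (rule 124): 11111011100011
Gen 9 (rule 86): 00001000110101
Gen 10 (rule 45): 11101010101111
Gen 11 (rule 158): 11001010101110

Answer: 11001010101110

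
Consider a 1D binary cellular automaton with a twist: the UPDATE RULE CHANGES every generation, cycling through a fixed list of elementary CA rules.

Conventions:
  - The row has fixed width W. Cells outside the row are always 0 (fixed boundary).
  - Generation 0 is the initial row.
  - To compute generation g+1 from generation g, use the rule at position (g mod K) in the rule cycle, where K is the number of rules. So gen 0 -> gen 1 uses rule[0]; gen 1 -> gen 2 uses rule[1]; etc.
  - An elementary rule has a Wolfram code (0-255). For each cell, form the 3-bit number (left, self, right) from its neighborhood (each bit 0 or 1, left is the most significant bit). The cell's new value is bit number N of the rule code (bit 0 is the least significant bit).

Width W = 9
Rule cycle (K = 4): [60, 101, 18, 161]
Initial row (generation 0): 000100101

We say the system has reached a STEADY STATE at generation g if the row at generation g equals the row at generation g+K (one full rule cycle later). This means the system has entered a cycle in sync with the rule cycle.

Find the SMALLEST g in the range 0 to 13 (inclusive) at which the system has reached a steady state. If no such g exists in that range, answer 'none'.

Gen 0: 000100101
Gen 1 (rule 60): 000110111
Gen 2 (rule 101): 110011001
Gen 3 (rule 18): 001100110
Gen 4 (rule 161): 100000000
Gen 5 (rule 60): 110000000
Gen 6 (rule 101): 010111111
Gen 7 (rule 18): 100000000
Gen 8 (rule 161): 001111111
Gen 9 (rule 60): 001000000
Gen 10 (rule 101): 101011111
Gen 11 (rule 18): 000000000
Gen 12 (rule 161): 111111111
Gen 13 (rule 60): 100000000
Gen 14 (rule 101): 101111111
Gen 15 (rule 18): 000000000
Gen 16 (rule 161): 111111111
Gen 17 (rule 60): 100000000

Answer: 11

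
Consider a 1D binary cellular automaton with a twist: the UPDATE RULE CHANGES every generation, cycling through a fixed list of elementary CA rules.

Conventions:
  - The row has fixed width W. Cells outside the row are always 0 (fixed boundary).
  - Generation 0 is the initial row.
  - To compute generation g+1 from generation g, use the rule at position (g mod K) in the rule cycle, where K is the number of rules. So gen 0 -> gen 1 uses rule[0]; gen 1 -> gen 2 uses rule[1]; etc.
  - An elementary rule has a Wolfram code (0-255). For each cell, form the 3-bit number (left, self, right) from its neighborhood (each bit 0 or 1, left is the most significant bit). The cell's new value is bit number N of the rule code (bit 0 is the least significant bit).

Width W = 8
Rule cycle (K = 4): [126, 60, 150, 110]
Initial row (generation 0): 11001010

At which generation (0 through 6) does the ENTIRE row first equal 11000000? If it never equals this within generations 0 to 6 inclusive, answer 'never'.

Answer: 3

Derivation:
Gen 0: 11001010
Gen 1 (rule 126): 11111111
Gen 2 (rule 60): 10000000
Gen 3 (rule 150): 11000000
Gen 4 (rule 110): 11000000
Gen 5 (rule 126): 11100000
Gen 6 (rule 60): 10010000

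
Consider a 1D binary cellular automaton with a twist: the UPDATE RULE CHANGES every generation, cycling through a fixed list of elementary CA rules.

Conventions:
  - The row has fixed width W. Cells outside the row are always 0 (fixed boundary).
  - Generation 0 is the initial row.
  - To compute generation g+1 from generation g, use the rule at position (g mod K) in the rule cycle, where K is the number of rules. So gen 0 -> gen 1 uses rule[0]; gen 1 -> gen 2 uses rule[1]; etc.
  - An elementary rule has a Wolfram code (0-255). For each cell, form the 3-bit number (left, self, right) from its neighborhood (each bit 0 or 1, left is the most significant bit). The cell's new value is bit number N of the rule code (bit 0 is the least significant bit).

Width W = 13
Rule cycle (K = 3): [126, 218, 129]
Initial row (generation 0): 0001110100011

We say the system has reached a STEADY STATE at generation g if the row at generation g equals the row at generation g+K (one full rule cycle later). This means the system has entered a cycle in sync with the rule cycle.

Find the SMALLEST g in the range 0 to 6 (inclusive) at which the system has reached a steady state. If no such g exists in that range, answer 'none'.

Gen 0: 0001110100011
Gen 1 (rule 126): 0011011110111
Gen 2 (rule 218): 0111011110111
Gen 3 (rule 129): 0010001100010
Gen 4 (rule 126): 0111011110111
Gen 5 (rule 218): 1111011110111
Gen 6 (rule 129): 0110001100010
Gen 7 (rule 126): 1111011110111
Gen 8 (rule 218): 1111011110111
Gen 9 (rule 129): 0110001100010

Answer: 5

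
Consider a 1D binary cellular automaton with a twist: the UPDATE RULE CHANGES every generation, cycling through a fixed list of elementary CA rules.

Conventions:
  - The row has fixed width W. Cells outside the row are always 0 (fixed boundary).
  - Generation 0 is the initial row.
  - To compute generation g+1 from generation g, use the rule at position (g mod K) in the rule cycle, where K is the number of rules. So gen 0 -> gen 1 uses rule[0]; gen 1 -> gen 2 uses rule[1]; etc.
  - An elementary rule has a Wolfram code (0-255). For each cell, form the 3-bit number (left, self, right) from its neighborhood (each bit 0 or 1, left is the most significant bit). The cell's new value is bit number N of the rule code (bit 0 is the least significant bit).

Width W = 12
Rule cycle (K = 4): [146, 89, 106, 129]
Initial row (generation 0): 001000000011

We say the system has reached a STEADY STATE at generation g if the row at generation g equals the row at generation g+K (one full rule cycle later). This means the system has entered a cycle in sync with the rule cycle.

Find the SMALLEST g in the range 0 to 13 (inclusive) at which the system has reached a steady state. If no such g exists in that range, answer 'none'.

Answer: none

Derivation:
Gen 0: 001000000011
Gen 1 (rule 146): 010100000100
Gen 2 (rule 89): 000011110011
Gen 3 (rule 106): 000110010111
Gen 4 (rule 129): 110000000010
Gen 5 (rule 146): 001000000101
Gen 6 (rule 89): 100111110000
Gen 7 (rule 106): 001100010000
Gen 8 (rule 129): 100001000111
Gen 9 (rule 146): 010010101010
Gen 10 (rule 89): 001000000001
Gen 11 (rule 106): 010000000010
Gen 12 (rule 129): 000111111000
Gen 13 (rule 146): 001011110100
Gen 14 (rule 89): 100010010011
Gen 15 (rule 106): 000100100111
Gen 16 (rule 129): 110000000010
Gen 17 (rule 146): 001000000101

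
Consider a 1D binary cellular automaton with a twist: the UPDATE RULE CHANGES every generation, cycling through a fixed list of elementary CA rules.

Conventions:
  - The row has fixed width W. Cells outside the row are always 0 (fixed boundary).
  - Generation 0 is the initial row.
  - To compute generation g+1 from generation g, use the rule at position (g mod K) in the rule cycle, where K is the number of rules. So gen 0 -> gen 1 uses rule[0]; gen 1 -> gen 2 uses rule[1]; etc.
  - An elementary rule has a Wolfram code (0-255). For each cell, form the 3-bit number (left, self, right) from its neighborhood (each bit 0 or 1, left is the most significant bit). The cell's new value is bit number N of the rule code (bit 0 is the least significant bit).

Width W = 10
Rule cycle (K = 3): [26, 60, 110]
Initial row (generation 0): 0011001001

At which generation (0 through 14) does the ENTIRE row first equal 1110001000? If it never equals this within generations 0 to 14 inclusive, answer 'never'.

Gen 0: 0011001001
Gen 1 (rule 26): 0110110110
Gen 2 (rule 60): 0101101101
Gen 3 (rule 110): 1111111111
Gen 4 (rule 26): 1000000000
Gen 5 (rule 60): 1100000000
Gen 6 (rule 110): 1100000000
Gen 7 (rule 26): 1010000000
Gen 8 (rule 60): 1111000000
Gen 9 (rule 110): 1001000000
Gen 10 (rule 26): 0110100000
Gen 11 (rule 60): 0101110000
Gen 12 (rule 110): 1111010000
Gen 13 (rule 26): 1000001000
Gen 14 (rule 60): 1100001100

Answer: never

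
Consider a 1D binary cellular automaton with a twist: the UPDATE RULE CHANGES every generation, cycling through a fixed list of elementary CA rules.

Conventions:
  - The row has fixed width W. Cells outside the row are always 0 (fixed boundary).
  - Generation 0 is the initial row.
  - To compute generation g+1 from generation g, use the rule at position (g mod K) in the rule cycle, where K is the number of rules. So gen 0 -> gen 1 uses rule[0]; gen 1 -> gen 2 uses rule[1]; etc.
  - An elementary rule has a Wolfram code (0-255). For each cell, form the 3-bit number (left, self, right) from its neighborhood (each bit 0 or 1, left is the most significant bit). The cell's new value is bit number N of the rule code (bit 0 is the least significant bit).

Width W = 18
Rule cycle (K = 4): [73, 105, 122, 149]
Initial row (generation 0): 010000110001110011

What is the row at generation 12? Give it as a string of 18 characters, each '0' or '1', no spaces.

Gen 0: 010000110001110011
Gen 1 (rule 73): 000110110101010011
Gen 2 (rule 105): 110111111010100011
Gen 3 (rule 122): 111100001101010111
Gen 4 (rule 149): 011011100001010010
Gen 5 (rule 73): 011010101100000000
Gen 6 (rule 105): 011101011101111111
Gen 7 (rule 122): 110110110111000001
Gen 8 (rule 149): 000000000010111101
Gen 9 (rule 73): 111111111000100100
Gen 10 (rule 105): 100000001010000001
Gen 11 (rule 122): 010000010101000010
Gen 12 (rule 149): 011111010101111011

Answer: 011111010101111011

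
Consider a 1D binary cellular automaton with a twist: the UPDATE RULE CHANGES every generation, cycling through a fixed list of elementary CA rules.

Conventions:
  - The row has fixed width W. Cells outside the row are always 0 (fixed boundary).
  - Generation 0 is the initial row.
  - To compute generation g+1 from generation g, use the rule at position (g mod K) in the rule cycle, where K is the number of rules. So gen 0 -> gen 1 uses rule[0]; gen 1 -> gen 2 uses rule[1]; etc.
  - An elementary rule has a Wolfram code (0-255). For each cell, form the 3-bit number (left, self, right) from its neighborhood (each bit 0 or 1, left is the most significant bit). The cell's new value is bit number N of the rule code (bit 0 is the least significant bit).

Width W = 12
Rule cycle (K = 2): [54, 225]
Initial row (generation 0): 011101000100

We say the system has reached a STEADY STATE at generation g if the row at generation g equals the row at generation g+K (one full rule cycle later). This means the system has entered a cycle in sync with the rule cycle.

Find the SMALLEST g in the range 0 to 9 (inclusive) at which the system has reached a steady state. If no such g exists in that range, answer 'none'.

Answer: none

Derivation:
Gen 0: 011101000100
Gen 1 (rule 54): 100011101110
Gen 2 (rule 225): 001001110110
Gen 3 (rule 54): 011110001001
Gen 4 (rule 225): 001110100000
Gen 5 (rule 54): 010001110000
Gen 6 (rule 225): 000100110111
Gen 7 (rule 54): 001111001000
Gen 8 (rule 225): 100111000011
Gen 9 (rule 54): 111000100100
Gen 10 (rule 225): 011010000001
Gen 11 (rule 54): 100111000011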